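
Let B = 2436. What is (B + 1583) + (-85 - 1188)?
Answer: 2746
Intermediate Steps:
(B + 1583) + (-85 - 1188) = (2436 + 1583) + (-85 - 1188) = 4019 - 1273 = 2746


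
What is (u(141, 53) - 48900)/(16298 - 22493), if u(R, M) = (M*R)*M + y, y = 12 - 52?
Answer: -347129/6195 ≈ -56.034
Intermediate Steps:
y = -40
u(R, M) = -40 + R*M² (u(R, M) = (M*R)*M - 40 = R*M² - 40 = -40 + R*M²)
(u(141, 53) - 48900)/(16298 - 22493) = ((-40 + 141*53²) - 48900)/(16298 - 22493) = ((-40 + 141*2809) - 48900)/(-6195) = ((-40 + 396069) - 48900)*(-1/6195) = (396029 - 48900)*(-1/6195) = 347129*(-1/6195) = -347129/6195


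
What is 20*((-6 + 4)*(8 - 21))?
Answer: 520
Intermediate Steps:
20*((-6 + 4)*(8 - 21)) = 20*(-2*(-13)) = 20*26 = 520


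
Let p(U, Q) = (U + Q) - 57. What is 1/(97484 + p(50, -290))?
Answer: 1/97187 ≈ 1.0289e-5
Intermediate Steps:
p(U, Q) = -57 + Q + U (p(U, Q) = (Q + U) - 57 = -57 + Q + U)
1/(97484 + p(50, -290)) = 1/(97484 + (-57 - 290 + 50)) = 1/(97484 - 297) = 1/97187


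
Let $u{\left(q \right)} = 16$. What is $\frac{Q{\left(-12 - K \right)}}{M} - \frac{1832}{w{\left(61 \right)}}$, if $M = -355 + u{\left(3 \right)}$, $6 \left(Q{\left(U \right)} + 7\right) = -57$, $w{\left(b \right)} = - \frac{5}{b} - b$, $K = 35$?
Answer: $\frac{12648469}{421038} \approx 30.041$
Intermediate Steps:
$w{\left(b \right)} = - b - \frac{5}{b}$
$Q{\left(U \right)} = - \frac{33}{2}$ ($Q{\left(U \right)} = -7 + \frac{1}{6} \left(-57\right) = -7 - \frac{19}{2} = - \frac{33}{2}$)
$M = -339$ ($M = -355 + 16 = -339$)
$\frac{Q{\left(-12 - K \right)}}{M} - \frac{1832}{w{\left(61 \right)}} = - \frac{33}{2 \left(-339\right)} - \frac{1832}{\left(-1\right) 61 - \frac{5}{61}} = \left(- \frac{33}{2}\right) \left(- \frac{1}{339}\right) - \frac{1832}{-61 - \frac{5}{61}} = \frac{11}{226} - \frac{1832}{-61 - \frac{5}{61}} = \frac{11}{226} - \frac{1832}{- \frac{3726}{61}} = \frac{11}{226} - - \frac{55876}{1863} = \frac{11}{226} + \frac{55876}{1863} = \frac{12648469}{421038}$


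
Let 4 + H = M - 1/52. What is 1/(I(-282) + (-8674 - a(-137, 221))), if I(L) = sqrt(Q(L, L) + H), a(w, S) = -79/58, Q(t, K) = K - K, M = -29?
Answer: -11155053/96743778241 - 841*I*sqrt(22321)/1644644230097 ≈ -0.00011531 - 7.6398e-8*I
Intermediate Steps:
Q(t, K) = 0
a(w, S) = -79/58 (a(w, S) = -79*1/58 = -79/58)
H = -1717/52 (H = -4 + (-29 - 1/52) = -4 - 1509/52 = -1717/52 ≈ -33.019)
I(L) = I*sqrt(22321)/26 (I(L) = sqrt(0 - 1717/52) = sqrt(-1717/52) = I*sqrt(22321)/26)
1/(I(-282) + (-8674 - a(-137, 221))) = 1/(I*sqrt(22321)/26 + (-8674 - 1*(-79/58))) = 1/(I*sqrt(22321)/26 + (-8674 + 79/58)) = 1/(I*sqrt(22321)/26 - 503013/58) = 1/(-503013/58 + I*sqrt(22321)/26)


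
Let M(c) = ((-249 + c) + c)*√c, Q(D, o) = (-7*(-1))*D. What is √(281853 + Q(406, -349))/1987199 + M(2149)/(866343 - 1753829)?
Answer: -4049*√2149/887486 + √284695/1987199 ≈ -0.21123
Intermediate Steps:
Q(D, o) = 7*D
M(c) = √c*(-249 + 2*c) (M(c) = (-249 + 2*c)*√c = √c*(-249 + 2*c))
√(281853 + Q(406, -349))/1987199 + M(2149)/(866343 - 1753829) = √(281853 + 7*406)/1987199 + (√2149*(-249 + 2*2149))/(866343 - 1753829) = √(281853 + 2842)*(1/1987199) + (√2149*(-249 + 4298))/(-887486) = √284695*(1/1987199) + (√2149*4049)*(-1/887486) = √284695/1987199 + (4049*√2149)*(-1/887486) = √284695/1987199 - 4049*√2149/887486 = -4049*√2149/887486 + √284695/1987199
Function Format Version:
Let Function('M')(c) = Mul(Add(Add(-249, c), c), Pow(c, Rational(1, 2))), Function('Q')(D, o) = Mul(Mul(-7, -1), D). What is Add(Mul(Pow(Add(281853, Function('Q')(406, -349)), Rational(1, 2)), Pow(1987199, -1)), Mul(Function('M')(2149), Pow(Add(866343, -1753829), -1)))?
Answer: Add(Mul(Rational(-4049, 887486), Pow(2149, Rational(1, 2))), Mul(Rational(1, 1987199), Pow(284695, Rational(1, 2)))) ≈ -0.21123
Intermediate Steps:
Function('Q')(D, o) = Mul(7, D)
Function('M')(c) = Mul(Pow(c, Rational(1, 2)), Add(-249, Mul(2, c))) (Function('M')(c) = Mul(Add(-249, Mul(2, c)), Pow(c, Rational(1, 2))) = Mul(Pow(c, Rational(1, 2)), Add(-249, Mul(2, c))))
Add(Mul(Pow(Add(281853, Function('Q')(406, -349)), Rational(1, 2)), Pow(1987199, -1)), Mul(Function('M')(2149), Pow(Add(866343, -1753829), -1))) = Add(Mul(Pow(Add(281853, Mul(7, 406)), Rational(1, 2)), Pow(1987199, -1)), Mul(Mul(Pow(2149, Rational(1, 2)), Add(-249, Mul(2, 2149))), Pow(Add(866343, -1753829), -1))) = Add(Mul(Pow(Add(281853, 2842), Rational(1, 2)), Rational(1, 1987199)), Mul(Mul(Pow(2149, Rational(1, 2)), Add(-249, 4298)), Pow(-887486, -1))) = Add(Mul(Pow(284695, Rational(1, 2)), Rational(1, 1987199)), Mul(Mul(Pow(2149, Rational(1, 2)), 4049), Rational(-1, 887486))) = Add(Mul(Rational(1, 1987199), Pow(284695, Rational(1, 2))), Mul(Mul(4049, Pow(2149, Rational(1, 2))), Rational(-1, 887486))) = Add(Mul(Rational(1, 1987199), Pow(284695, Rational(1, 2))), Mul(Rational(-4049, 887486), Pow(2149, Rational(1, 2)))) = Add(Mul(Rational(-4049, 887486), Pow(2149, Rational(1, 2))), Mul(Rational(1, 1987199), Pow(284695, Rational(1, 2))))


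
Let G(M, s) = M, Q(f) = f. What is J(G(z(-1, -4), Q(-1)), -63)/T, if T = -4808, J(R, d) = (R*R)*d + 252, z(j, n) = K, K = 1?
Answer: -189/4808 ≈ -0.039310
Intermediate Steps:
z(j, n) = 1
J(R, d) = 252 + d*R² (J(R, d) = R²*d + 252 = d*R² + 252 = 252 + d*R²)
J(G(z(-1, -4), Q(-1)), -63)/T = (252 - 63*1²)/(-4808) = (252 - 63*1)*(-1/4808) = (252 - 63)*(-1/4808) = 189*(-1/4808) = -189/4808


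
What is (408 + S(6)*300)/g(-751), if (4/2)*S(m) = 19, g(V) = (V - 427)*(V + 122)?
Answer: 1629/370481 ≈ 0.0043970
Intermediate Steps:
g(V) = (-427 + V)*(122 + V)
S(m) = 19/2 (S(m) = (½)*19 = 19/2)
(408 + S(6)*300)/g(-751) = (408 + (19/2)*300)/(-52094 + (-751)² - 305*(-751)) = (408 + 2850)/(-52094 + 564001 + 229055) = 3258/740962 = 3258*(1/740962) = 1629/370481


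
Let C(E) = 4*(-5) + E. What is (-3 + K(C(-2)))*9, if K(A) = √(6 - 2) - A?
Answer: 189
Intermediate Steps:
C(E) = -20 + E
K(A) = 2 - A (K(A) = √4 - A = 2 - A)
(-3 + K(C(-2)))*9 = (-3 + (2 - (-20 - 2)))*9 = (-3 + (2 - 1*(-22)))*9 = (-3 + (2 + 22))*9 = (-3 + 24)*9 = 21*9 = 189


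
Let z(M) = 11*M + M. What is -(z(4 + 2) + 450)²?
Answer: -272484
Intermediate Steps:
z(M) = 12*M
-(z(4 + 2) + 450)² = -(12*(4 + 2) + 450)² = -(12*6 + 450)² = -(72 + 450)² = -1*522² = -1*272484 = -272484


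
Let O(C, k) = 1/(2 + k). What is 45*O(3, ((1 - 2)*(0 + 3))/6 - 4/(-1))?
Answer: 90/11 ≈ 8.1818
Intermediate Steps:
45*O(3, ((1 - 2)*(0 + 3))/6 - 4/(-1)) = 45/(2 + (((1 - 2)*(0 + 3))/6 - 4/(-1))) = 45/(2 + (-1*3*(⅙) - 4*(-1))) = 45/(2 + (-3*⅙ + 4)) = 45/(2 + (-½ + 4)) = 45/(2 + 7/2) = 45/(11/2) = 45*(2/11) = 90/11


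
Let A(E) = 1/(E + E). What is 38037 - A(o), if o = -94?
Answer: 7150957/188 ≈ 38037.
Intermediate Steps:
A(E) = 1/(2*E)
38037 - A(o) = 38037 - 1/(2*(-94)) = 38037 - (-1)/(2*94) = 38037 - 1*(-1/188) = 38037 + 1/188 = 7150957/188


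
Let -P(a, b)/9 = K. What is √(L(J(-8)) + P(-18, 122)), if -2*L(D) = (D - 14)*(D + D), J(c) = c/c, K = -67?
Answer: 2*√154 ≈ 24.819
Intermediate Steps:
J(c) = 1
L(D) = -D*(-14 + D) (L(D) = -(D - 14)*(D + D)/2 = -(-14 + D)*2*D/2 = -D*(-14 + D))
P(a, b) = 603 (P(a, b) = -9*(-67) = 603)
√(L(J(-8)) + P(-18, 122)) = √(1*(14 - 1*1) + 603) = √(1*(14 - 1) + 603) = √(1*13 + 603) = √(13 + 603) = √616 = 2*√154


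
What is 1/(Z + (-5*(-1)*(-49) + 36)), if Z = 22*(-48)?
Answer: -1/1265 ≈ -0.00079051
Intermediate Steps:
Z = -1056
1/(Z + (-5*(-1)*(-49) + 36)) = 1/(-1056 + (-5*(-1)*(-49) + 36)) = 1/(-1056 + (5*(-49) + 36)) = 1/(-1056 + (-245 + 36)) = 1/(-1056 - 209) = 1/(-1265) = -1/1265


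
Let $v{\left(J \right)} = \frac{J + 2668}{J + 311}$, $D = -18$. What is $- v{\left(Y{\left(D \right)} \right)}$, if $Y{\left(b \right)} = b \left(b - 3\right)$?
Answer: $- \frac{3046}{689} \approx -4.4209$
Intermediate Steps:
$Y{\left(b \right)} = b \left(-3 + b\right)$
$v{\left(J \right)} = \frac{2668 + J}{311 + J}$
$- v{\left(Y{\left(D \right)} \right)} = - \frac{2668 - 18 \left(-3 - 18\right)}{311 - 18 \left(-3 - 18\right)} = - \frac{2668 - -378}{311 - -378} = - \frac{2668 + 378}{311 + 378} = - \frac{3046}{689}$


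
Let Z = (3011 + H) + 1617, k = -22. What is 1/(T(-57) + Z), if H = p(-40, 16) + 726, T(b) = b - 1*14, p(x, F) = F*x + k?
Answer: 1/4621 ≈ 0.00021640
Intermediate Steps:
p(x, F) = -22 + F*x (p(x, F) = F*x - 22 = -22 + F*x)
T(b) = -14 + b (T(b) = b - 14 = -14 + b)
H = 64 (H = (-22 + 16*(-40)) + 726 = (-22 - 640) + 726 = -662 + 726 = 64)
Z = 4692 (Z = (3011 + 64) + 1617 = 3075 + 1617 = 4692)
1/(T(-57) + Z) = 1/((-14 - 57) + 4692) = 1/(-71 + 4692) = 1/4621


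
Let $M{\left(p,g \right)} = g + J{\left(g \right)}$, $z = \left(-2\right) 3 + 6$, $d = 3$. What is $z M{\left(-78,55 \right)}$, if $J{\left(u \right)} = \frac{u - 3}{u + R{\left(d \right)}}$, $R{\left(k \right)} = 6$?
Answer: $0$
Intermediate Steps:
$J{\left(u \right)} = \frac{-3 + u}{6 + u}$ ($J{\left(u \right)} = \frac{u - 3}{u + 6} = \frac{-3 + u}{6 + u}$)
$z = 0$ ($z = -6 + 6 = 0$)
$M{\left(p,g \right)} = g + \frac{-3 + g}{6 + g}$
$z M{\left(-78,55 \right)} = 0 \frac{-3 + 55 + 55 \left(6 + 55\right)}{6 + 55} = 0 \frac{-3 + 55 + 55 \cdot 61}{61} = 0 \frac{-3 + 55 + 3355}{61} = 0 \cdot \frac{1}{61} \cdot 3407 = 0 \cdot \frac{3407}{61} = 0$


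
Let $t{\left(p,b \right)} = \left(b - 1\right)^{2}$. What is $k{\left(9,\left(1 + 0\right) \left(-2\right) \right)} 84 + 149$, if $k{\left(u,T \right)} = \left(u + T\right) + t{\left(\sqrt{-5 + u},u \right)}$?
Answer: $6113$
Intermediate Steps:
$t{\left(p,b \right)} = \left(-1 + b\right)^{2}$
$k{\left(u,T \right)} = T + u + \left(-1 + u\right)^{2}$ ($k{\left(u,T \right)} = \left(u + T\right) + \left(-1 + u\right)^{2} = \left(T + u\right) + \left(-1 + u\right)^{2} = T + u + \left(-1 + u\right)^{2}$)
$k{\left(9,\left(1 + 0\right) \left(-2\right) \right)} 84 + 149 = \left(\left(1 + 0\right) \left(-2\right) + 9 + \left(-1 + 9\right)^{2}\right) 84 + 149 = \left(1 \left(-2\right) + 9 + 8^{2}\right) 84 + 149 = \left(-2 + 9 + 64\right) 84 + 149 = 71 \cdot 84 + 149 = 5964 + 149 = 6113$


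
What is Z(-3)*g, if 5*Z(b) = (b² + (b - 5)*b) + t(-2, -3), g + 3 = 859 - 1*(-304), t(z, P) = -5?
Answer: 6496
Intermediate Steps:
g = 1160 (g = -3 + (859 - 1*(-304)) = -3 + (859 + 304) = -3 + 1163 = 1160)
Z(b) = -1 + b²/5 + b*(-5 + b)/5 (Z(b) = ((b² + (b - 5)*b) - 5)/5 = ((b² + (-5 + b)*b) - 5)/5 = ((b² + b*(-5 + b)) - 5)/5 = (-5 + b² + b*(-5 + b))/5 = -1 + b²/5 + b*(-5 + b)/5)
Z(-3)*g = (-1 - 1*(-3) + (⅖)*(-3)²)*1160 = (-1 + 3 + (⅖)*9)*1160 = (-1 + 3 + 18/5)*1160 = (28/5)*1160 = 6496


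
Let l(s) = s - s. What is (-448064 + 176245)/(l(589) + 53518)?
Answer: -271819/53518 ≈ -5.0790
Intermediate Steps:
l(s) = 0
(-448064 + 176245)/(l(589) + 53518) = (-448064 + 176245)/(0 + 53518) = -271819/53518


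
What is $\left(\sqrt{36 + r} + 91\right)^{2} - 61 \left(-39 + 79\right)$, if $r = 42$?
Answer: $5919 + 182 \sqrt{78} \approx 7526.4$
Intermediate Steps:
$\left(\sqrt{36 + r} + 91\right)^{2} - 61 \left(-39 + 79\right) = \left(\sqrt{36 + 42} + 91\right)^{2} - 61 \left(-39 + 79\right) = \left(\sqrt{78} + 91\right)^{2} - 61 \cdot 40 = \left(91 + \sqrt{78}\right)^{2} - 2440 = -2440 + \left(91 + \sqrt{78}\right)^{2}$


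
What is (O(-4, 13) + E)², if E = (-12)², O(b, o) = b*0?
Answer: 20736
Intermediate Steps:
O(b, o) = 0
E = 144
(O(-4, 13) + E)² = (0 + 144)² = 144² = 20736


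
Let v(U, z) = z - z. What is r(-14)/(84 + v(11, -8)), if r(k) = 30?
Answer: 5/14 ≈ 0.35714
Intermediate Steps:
v(U, z) = 0
r(-14)/(84 + v(11, -8)) = 30/(84 + 0) = 30/84 = 30*(1/84) = 5/14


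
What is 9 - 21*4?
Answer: -75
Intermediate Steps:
9 - 21*4 = 9 - 84 = -75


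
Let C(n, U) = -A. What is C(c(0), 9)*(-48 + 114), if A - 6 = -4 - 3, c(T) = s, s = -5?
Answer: 66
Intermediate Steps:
c(T) = -5
A = -1 (A = 6 + (-4 - 3) = 6 - 7 = -1)
C(n, U) = 1 (C(n, U) = -1*(-1) = 1)
C(c(0), 9)*(-48 + 114) = 1*(-48 + 114) = 1*66 = 66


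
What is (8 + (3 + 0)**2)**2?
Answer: 289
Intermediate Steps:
(8 + (3 + 0)**2)**2 = (8 + 3**2)**2 = (8 + 9)**2 = 17**2 = 289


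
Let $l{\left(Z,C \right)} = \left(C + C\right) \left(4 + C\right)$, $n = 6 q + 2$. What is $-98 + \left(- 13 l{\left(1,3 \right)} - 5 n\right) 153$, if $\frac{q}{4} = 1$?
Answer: $-103526$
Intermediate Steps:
$q = 4$ ($q = 4 \cdot 1 = 4$)
$n = 26$ ($n = 6 \cdot 4 + 2 = 24 + 2 = 26$)
$l{\left(Z,C \right)} = 2 C \left(4 + C\right)$
$-98 + \left(- 13 l{\left(1,3 \right)} - 5 n\right) 153 = -98 + \left(- 13 \cdot 2 \cdot 3 \left(4 + 3\right) - 130\right) 153 = -98 + \left(- 13 \cdot 2 \cdot 3 \cdot 7 - 130\right) 153 = -98 + \left(\left(-13\right) 42 - 130\right) 153 = -98 + \left(-546 - 130\right) 153 = -98 - 103428 = -103526$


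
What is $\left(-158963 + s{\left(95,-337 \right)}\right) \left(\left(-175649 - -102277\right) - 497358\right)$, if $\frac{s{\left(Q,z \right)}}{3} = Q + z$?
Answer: $91139302970$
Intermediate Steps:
$s{\left(Q,z \right)} = 3 Q + 3 z$ ($s{\left(Q,z \right)} = 3 \left(Q + z\right) = 3 Q + 3 z$)
$\left(-158963 + s{\left(95,-337 \right)}\right) \left(\left(-175649 - -102277\right) - 497358\right) = \left(-158963 + \left(3 \cdot 95 + 3 \left(-337\right)\right)\right) \left(\left(-175649 - -102277\right) - 497358\right) = \left(-158963 + \left(285 - 1011\right)\right) \left(\left(-175649 + 102277\right) - 497358\right) = \left(-158963 - 726\right) \left(-73372 - 497358\right) = \left(-159689\right) \left(-570730\right) = 91139302970$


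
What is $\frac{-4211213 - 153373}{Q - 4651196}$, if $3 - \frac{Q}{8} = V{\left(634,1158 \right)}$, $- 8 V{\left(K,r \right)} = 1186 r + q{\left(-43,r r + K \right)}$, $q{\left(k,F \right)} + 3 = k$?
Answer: $\frac{727431}{546305} \approx 1.3315$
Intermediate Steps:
$q{\left(k,F \right)} = -3 + k$
$V{\left(K,r \right)} = \frac{23}{4} - \frac{593 r}{4}$ ($V{\left(K,r \right)} = - \frac{1186 r - 46}{8} = - \frac{-46 + 1186 r}{8} = \frac{23}{4} - \frac{593 r}{4}$)
$Q = 1373366$ ($Q = 24 - 8 \left(\frac{23}{4} - \frac{343347}{2}\right) = 24 - -1373342 = 24 + 1373342 = 1373366$)
$\frac{-4211213 - 153373}{Q - 4651196} = \frac{-4211213 - 153373}{1373366 - 4651196} = - \frac{4364586}{-3277830} = \left(-4364586\right) \left(- \frac{1}{3277830}\right) = \frac{727431}{546305}$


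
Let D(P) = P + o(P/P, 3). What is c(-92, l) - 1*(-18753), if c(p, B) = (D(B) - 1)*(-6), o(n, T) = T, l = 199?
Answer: 17547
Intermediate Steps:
D(P) = 3 + P (D(P) = P + 3 = 3 + P)
c(p, B) = -12 - 6*B (c(p, B) = ((3 + B) - 1)*(-6) = (2 + B)*(-6) = -12 - 6*B)
c(-92, l) - 1*(-18753) = (-12 - 6*199) - 1*(-18753) = (-12 - 1194) + 18753 = -1206 + 18753 = 17547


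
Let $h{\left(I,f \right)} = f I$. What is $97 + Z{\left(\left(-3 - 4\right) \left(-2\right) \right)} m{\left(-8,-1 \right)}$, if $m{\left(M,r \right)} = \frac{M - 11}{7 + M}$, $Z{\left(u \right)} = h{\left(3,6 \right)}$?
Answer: $439$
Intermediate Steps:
$h{\left(I,f \right)} = I f$
$Z{\left(u \right)} = 18$ ($Z{\left(u \right)} = 3 \cdot 6 = 18$)
$m{\left(M,r \right)} = \frac{-11 + M}{7 + M}$
$97 + Z{\left(\left(-3 - 4\right) \left(-2\right) \right)} m{\left(-8,-1 \right)} = 97 + 18 \frac{-11 - 8}{7 - 8} = 97 + 18 \frac{1}{-1} \left(-19\right) = 97 + 18 \left(\left(-1\right) \left(-19\right)\right) = 97 + 18 \cdot 19 = 97 + 342 = 439$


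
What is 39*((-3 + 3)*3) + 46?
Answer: 46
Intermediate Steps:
39*((-3 + 3)*3) + 46 = 39*(0*3) + 46 = 39*0 + 46 = 0 + 46 = 46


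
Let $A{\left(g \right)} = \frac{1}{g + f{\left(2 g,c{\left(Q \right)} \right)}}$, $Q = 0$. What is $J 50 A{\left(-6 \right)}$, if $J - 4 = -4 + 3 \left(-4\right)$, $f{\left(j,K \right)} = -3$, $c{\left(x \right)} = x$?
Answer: $\frac{200}{3} \approx 66.667$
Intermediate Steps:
$J = -12$ ($J = 4 + \left(-4 + 3 \left(-4\right)\right) = 4 - 16 = -12$)
$A{\left(g \right)} = \frac{1}{-3 + g}$ ($A{\left(g \right)} = \frac{1}{g - 3} = \frac{1}{-3 + g}$)
$J 50 A{\left(-6 \right)} = \frac{\left(-12\right) 50}{-3 - 6} = - \frac{600}{-9} = \left(-600\right) \left(- \frac{1}{9}\right) = \frac{200}{3}$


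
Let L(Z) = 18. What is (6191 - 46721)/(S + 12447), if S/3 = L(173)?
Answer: -13510/4167 ≈ -3.2421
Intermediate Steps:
S = 54 (S = 3*18 = 54)
(6191 - 46721)/(S + 12447) = (6191 - 46721)/(54 + 12447) = -40530/12501 = -40530*1/12501 = -13510/4167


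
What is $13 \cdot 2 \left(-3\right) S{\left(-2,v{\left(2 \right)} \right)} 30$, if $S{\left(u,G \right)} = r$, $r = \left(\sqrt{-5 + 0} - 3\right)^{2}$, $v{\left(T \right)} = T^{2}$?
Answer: $-9360 + 14040 i \sqrt{5} \approx -9360.0 + 31394.0 i$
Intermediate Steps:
$r = \left(-3 + i \sqrt{5}\right)^{2}$ ($r = \left(\sqrt{-5} - 3\right)^{2} = \left(i \sqrt{5} - 3\right)^{2} = \left(-3 + i \sqrt{5}\right)^{2} \approx 4.0 - 13.416 i$)
$S{\left(u,G \right)} = \left(3 - i \sqrt{5}\right)^{2}$
$13 \cdot 2 \left(-3\right) S{\left(-2,v{\left(2 \right)} \right)} 30 = 13 \cdot 2 \left(-3\right) \left(3 - i \sqrt{5}\right)^{2} \cdot 30 = 13 \left(- 6 \left(3 - i \sqrt{5}\right)^{2}\right) 30 = - 78 \left(3 - i \sqrt{5}\right)^{2} \cdot 30 = - 2340 \left(3 - i \sqrt{5}\right)^{2}$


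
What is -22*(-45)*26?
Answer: 25740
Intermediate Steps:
-22*(-45)*26 = 990*26 = 25740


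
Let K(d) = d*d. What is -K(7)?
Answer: -49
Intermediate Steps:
K(d) = d²
-K(7) = -1*7² = -1*49 = -49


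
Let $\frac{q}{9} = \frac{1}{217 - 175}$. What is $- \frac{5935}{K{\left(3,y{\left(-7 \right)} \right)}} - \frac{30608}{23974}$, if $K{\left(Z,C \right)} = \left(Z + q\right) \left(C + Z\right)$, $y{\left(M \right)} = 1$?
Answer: $- \frac{99875455}{215766} \approx -462.89$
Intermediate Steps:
$q = \frac{3}{14}$ ($q = \frac{9}{217 - 175} = \frac{9}{42} = 9 \cdot \frac{1}{42} = \frac{3}{14} \approx 0.21429$)
$K{\left(Z,C \right)} = \left(\frac{3}{14} + Z\right) \left(C + Z\right)$ ($K{\left(Z,C \right)} = \left(Z + \frac{3}{14}\right) \left(C + Z\right) = \left(\frac{3}{14} + Z\right) \left(C + Z\right)$)
$- \frac{5935}{K{\left(3,y{\left(-7 \right)} \right)}} - \frac{30608}{23974} = - \frac{5935}{3^{2} + \frac{3}{14} \cdot 1 + \frac{3}{14} \cdot 3 + 1 \cdot 3} - \frac{30608}{23974} = - \frac{5935}{9 + \frac{3}{14} + \frac{9}{14} + 3} - \frac{15304}{11987} = - \frac{5935}{\frac{90}{7}} - \frac{15304}{11987} = \left(-5935\right) \frac{7}{90} - \frac{15304}{11987} = - \frac{8309}{18} - \frac{15304}{11987} = - \frac{99875455}{215766}$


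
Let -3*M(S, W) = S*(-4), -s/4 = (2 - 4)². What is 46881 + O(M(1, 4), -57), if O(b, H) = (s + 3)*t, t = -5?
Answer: 46946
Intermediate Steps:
s = -16 (s = -4*(2 - 4)² = -4*(-2)² = -4*4 = -16)
M(S, W) = 4*S/3 (M(S, W) = -S*(-4)/3 = -(-4)*S/3 = 4*S/3)
O(b, H) = 65 (O(b, H) = (-16 + 3)*(-5) = -13*(-5) = 65)
46881 + O(M(1, 4), -57) = 46881 + 65 = 46946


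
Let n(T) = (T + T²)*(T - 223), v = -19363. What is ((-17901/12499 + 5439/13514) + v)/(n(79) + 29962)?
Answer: 5936128921/269804063948 ≈ 0.022002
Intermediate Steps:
n(T) = (-223 + T)*(T + T²) (n(T) = (T + T²)*(-223 + T) = (-223 + T)*(T + T²))
((-17901/12499 + 5439/13514) + v)/(n(79) + 29962) = ((-17901/12499 + 5439/13514) - 19363)/(79*(-223 + 79² - 222*79) + 29962) = ((-17901*1/12499 + 5439*(1/13514)) - 19363)/(79*(-223 + 6241 - 17538) + 29962) = ((-17901/12499 + 5439/13514) - 19363)/(79*(-11520) + 29962) = (-5997657/5824534 - 19363)/(-910080 + 29962) = -112786449499/5824534/(-880118) = -112786449499/5824534*(-1/880118) = 5936128921/269804063948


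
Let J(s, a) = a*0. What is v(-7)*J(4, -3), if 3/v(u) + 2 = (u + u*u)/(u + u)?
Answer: 0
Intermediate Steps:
v(u) = 3/(-2 + (u + u²)/(2*u)) (v(u) = 3/(-2 + (u + u*u)/(u + u)) = 3/(-2 + (u + u²)/((2*u))) = 3/(-2 + (u + u²)*(1/(2*u))) = 3/(-2 + (u + u²)/(2*u)))
J(s, a) = 0
v(-7)*J(4, -3) = (6/(-3 - 7))*0 = (6/(-10))*0 = (6*(-⅒))*0 = -⅗*0 = 0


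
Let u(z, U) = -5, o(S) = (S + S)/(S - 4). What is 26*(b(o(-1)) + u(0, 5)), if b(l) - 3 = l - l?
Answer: -52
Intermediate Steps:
o(S) = 2*S/(-4 + S) (o(S) = (2*S)/(-4 + S) = 2*S/(-4 + S))
b(l) = 3 (b(l) = 3 + (l - l) = 3 + 0 = 3)
26*(b(o(-1)) + u(0, 5)) = 26*(3 - 5) = 26*(-2) = -52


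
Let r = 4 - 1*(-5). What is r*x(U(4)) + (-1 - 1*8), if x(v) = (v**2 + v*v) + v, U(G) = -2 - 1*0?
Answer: 45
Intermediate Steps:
r = 9 (r = 4 + 5 = 9)
U(G) = -2 (U(G) = -2 + 0 = -2)
x(v) = v + 2*v**2 (x(v) = (v**2 + v**2) + v = 2*v**2 + v = v + 2*v**2)
r*x(U(4)) + (-1 - 1*8) = 9*(-2*(1 + 2*(-2))) + (-1 - 1*8) = 9*(-2*(1 - 4)) + (-1 - 8) = 9*(-2*(-3)) - 9 = 9*6 - 9 = 54 - 9 = 45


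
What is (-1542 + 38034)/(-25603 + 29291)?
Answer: 9123/922 ≈ 9.8948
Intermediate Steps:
(-1542 + 38034)/(-25603 + 29291) = 36492/3688 = 36492*(1/3688) = 9123/922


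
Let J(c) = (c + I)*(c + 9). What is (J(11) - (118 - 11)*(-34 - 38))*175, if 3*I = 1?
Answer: 4163600/3 ≈ 1.3879e+6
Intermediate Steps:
I = 1/3 (I = (1/3)*1 = 1/3 ≈ 0.33333)
J(c) = (9 + c)*(1/3 + c) (J(c) = (c + 1/3)*(c + 9) = (1/3 + c)*(9 + c) = (9 + c)*(1/3 + c))
(J(11) - (118 - 11)*(-34 - 38))*175 = ((3 + 11**2 + (28/3)*11) - (118 - 11)*(-34 - 38))*175 = ((3 + 121 + 308/3) - 107*(-72))*175 = (680/3 - 1*(-7704))*175 = (680/3 + 7704)*175 = (23792/3)*175 = 4163600/3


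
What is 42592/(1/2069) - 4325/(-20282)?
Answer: 1787307607461/20282 ≈ 8.8123e+7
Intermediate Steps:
42592/(1/2069) - 4325/(-20282) = 42592/(1/2069) - 4325*(-1/20282) = 42592*2069 + 4325/20282 = 88122848 + 4325/20282 = 1787307607461/20282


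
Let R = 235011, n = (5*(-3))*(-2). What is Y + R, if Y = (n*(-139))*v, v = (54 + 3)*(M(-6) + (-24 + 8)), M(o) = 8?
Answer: 2136531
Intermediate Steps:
n = 30 (n = -15*(-2) = 30)
v = -456 (v = (54 + 3)*(8 + (-24 + 8)) = 57*(8 - 16) = 57*(-8) = -456)
Y = 1901520 (Y = (30*(-139))*(-456) = -4170*(-456) = 1901520)
Y + R = 1901520 + 235011 = 2136531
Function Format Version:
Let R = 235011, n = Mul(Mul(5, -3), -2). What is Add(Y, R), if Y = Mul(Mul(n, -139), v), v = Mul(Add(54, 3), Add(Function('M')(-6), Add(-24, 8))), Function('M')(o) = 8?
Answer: 2136531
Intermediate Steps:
n = 30 (n = Mul(-15, -2) = 30)
v = -456 (v = Mul(Add(54, 3), Add(8, Add(-24, 8))) = Mul(57, Add(8, -16)) = Mul(57, -8) = -456)
Y = 1901520 (Y = Mul(Mul(30, -139), -456) = Mul(-4170, -456) = 1901520)
Add(Y, R) = Add(1901520, 235011) = 2136531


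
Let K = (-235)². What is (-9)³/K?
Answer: -729/55225 ≈ -0.013201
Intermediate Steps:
K = 55225
(-9)³/K = (-9)³/55225 = -729*1/55225 = -729/55225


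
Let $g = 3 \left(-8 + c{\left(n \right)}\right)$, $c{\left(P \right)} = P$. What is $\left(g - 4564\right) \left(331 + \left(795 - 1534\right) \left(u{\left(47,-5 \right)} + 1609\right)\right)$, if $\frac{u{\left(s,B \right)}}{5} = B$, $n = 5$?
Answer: $5351530385$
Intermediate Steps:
$u{\left(s,B \right)} = 5 B$
$g = -9$ ($g = 3 \left(-8 + 5\right) = 3 \left(-3\right) = -9$)
$\left(g - 4564\right) \left(331 + \left(795 - 1534\right) \left(u{\left(47,-5 \right)} + 1609\right)\right) = \left(-9 - 4564\right) \left(331 + \left(795 - 1534\right) \left(5 \left(-5\right) + 1609\right)\right) = - 4573 \left(331 - 739 \left(-25 + 1609\right)\right) = - 4573 \left(331 - 1170576\right) = \left(-4573\right) \left(-1170245\right) = 5351530385$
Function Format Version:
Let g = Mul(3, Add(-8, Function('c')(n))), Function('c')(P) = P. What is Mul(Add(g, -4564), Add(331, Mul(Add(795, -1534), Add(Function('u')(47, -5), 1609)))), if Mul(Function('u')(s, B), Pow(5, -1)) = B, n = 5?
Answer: 5351530385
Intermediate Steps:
Function('u')(s, B) = Mul(5, B)
g = -9 (g = Mul(3, Add(-8, 5)) = Mul(3, -3) = -9)
Mul(Add(g, -4564), Add(331, Mul(Add(795, -1534), Add(Function('u')(47, -5), 1609)))) = Mul(Add(-9, -4564), Add(331, Mul(Add(795, -1534), Add(Mul(5, -5), 1609)))) = Mul(-4573, Add(331, Mul(-739, Add(-25, 1609)))) = Mul(-4573, Add(331, Mul(-739, 1584))) = Mul(-4573, Add(331, -1170576)) = Mul(-4573, -1170245) = 5351530385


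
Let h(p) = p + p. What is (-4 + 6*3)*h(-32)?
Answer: -896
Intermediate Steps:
h(p) = 2*p
(-4 + 6*3)*h(-32) = (-4 + 6*3)*(2*(-32)) = (-4 + 18)*(-64) = 14*(-64) = -896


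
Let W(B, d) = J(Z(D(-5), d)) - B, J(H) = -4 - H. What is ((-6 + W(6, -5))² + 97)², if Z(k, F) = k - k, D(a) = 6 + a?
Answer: 124609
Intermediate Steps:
Z(k, F) = 0
W(B, d) = -4 - B (W(B, d) = (-4 - 1*0) - B = (-4 + 0) - B = -4 - B)
((-6 + W(6, -5))² + 97)² = ((-6 + (-4 - 1*6))² + 97)² = ((-6 + (-4 - 6))² + 97)² = ((-6 - 10)² + 97)² = ((-16)² + 97)² = (256 + 97)² = 353² = 124609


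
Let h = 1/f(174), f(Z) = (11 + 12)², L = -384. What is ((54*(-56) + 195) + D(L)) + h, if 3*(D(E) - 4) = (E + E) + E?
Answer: -1697560/529 ≈ -3209.0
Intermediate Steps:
f(Z) = 529 (f(Z) = 23² = 529)
D(E) = 4 + E (D(E) = 4 + ((E + E) + E)/3 = 4 + (2*E + E)/3 = 4 + (3*E)/3 = 4 + E)
h = 1/529 ≈ 0.0018904
((54*(-56) + 195) + D(L)) + h = ((54*(-56) + 195) + (4 - 384)) + 1/529 = ((-3024 + 195) - 380) + 1/529 = (-2829 - 380) + 1/529 = -3209 + 1/529 = -1697560/529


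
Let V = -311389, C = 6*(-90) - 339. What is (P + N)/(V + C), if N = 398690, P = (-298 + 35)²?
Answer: -467859/312268 ≈ -1.4983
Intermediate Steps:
C = -879 (C = -540 - 339 = -879)
P = 69169 (P = (-263)² = 69169)
(P + N)/(V + C) = (69169 + 398690)/(-311389 - 879) = 467859/(-312268) = 467859*(-1/312268) = -467859/312268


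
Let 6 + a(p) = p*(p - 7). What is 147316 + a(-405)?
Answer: 314170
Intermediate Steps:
a(p) = -6 + p*(-7 + p) (a(p) = -6 + p*(p - 7) = -6 + p*(-7 + p))
147316 + a(-405) = 147316 + (-6 + (-405)**2 - 7*(-405)) = 147316 + (-6 + 164025 + 2835) = 147316 + 166854 = 314170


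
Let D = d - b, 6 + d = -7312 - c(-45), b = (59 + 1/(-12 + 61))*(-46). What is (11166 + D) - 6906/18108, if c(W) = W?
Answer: 977138803/147882 ≈ 6607.6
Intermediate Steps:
b = -133032/49 (b = (59 + 1/49)*(-46) = (2892/49)*(-46) = -133032/49 ≈ -2714.9)
d = -7273 (d = -6 + (-7312 - 1*(-45)) = -6 + (-7312 + 45) = -6 - 7267 = -7273)
D = -223345/49 (D = -7273 - 1*(-133032/49) = -7273 + 133032/49 = -223345/49 ≈ -4558.1)
(11166 + D) - 6906/18108 = (11166 - 223345/49) - 6906/18108 = 323789/49 - 6906*1/18108 = 323789/49 - 1151/3018 = 977138803/147882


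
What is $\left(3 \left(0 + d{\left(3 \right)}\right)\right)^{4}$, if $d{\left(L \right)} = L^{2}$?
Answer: $531441$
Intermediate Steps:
$\left(3 \left(0 + d{\left(3 \right)}\right)\right)^{4} = \left(3 \left(0 + 3^{2}\right)\right)^{4} = \left(3 \left(0 + 9\right)\right)^{4} = \left(3 \cdot 9\right)^{4} = 27^{4} = 531441$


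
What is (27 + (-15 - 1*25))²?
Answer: 169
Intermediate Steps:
(27 + (-15 - 1*25))² = (27 + (-15 - 25))² = (27 - 40)² = (-13)² = 169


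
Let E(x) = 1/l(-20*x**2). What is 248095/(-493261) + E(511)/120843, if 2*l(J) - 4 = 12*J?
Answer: -32393996492473079/64405550711886066 ≈ -0.50297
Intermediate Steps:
l(J) = 2 + 6*J (l(J) = 2 + (12*J)/2 = 2 + 6*J)
E(x) = 1/(2 - 120*x**2) (E(x) = 1/(2 + 6*(-20*x**2)) = 1/(2 - 120*x**2))
248095/(-493261) + E(511)/120843 = 248095/(-493261) + (1/(2*(1 - 60*511**2)))/120843 = 248095*(-1/493261) + (1/(2*(1 - 60*261121)))*(1/120843) = -8555/17009 + (1/(2*(1 - 15667260)))*(1/120843) = -8555/17009 + ((1/2)/(-15667259))*(1/120843) = -8555/17009 + ((1/2)*(-1/15667259))*(1/120843) = -8555/17009 - 1/31334518*1/120843 = -8555/17009 - 1/3786557158674 = -32393996492473079/64405550711886066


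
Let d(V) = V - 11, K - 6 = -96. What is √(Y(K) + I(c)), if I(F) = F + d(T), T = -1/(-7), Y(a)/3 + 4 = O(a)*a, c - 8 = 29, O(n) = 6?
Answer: 3*I*√8743/7 ≈ 40.073*I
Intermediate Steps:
K = -90 (K = 6 - 96 = -90)
c = 37 (c = 8 + 29 = 37)
Y(a) = -12 + 18*a (Y(a) = -12 + 3*(6*a) = -12 + 18*a)
T = ⅐ (T = -1*(-⅐) = ⅐ ≈ 0.14286)
d(V) = -11 + V
I(F) = -76/7 + F (I(F) = F + (-11 + ⅐) = F - 76/7 = -76/7 + F)
√(Y(K) + I(c)) = √((-12 + 18*(-90)) + (-76/7 + 37)) = √((-12 - 1620) + 183/7) = √(-1632 + 183/7) = √(-11241/7) = 3*I*√8743/7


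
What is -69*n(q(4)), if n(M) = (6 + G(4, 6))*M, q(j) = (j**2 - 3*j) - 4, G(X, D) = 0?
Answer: 0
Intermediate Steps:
q(j) = -4 + j**2 - 3*j
n(M) = 6*M (n(M) = (6 + 0)*M = 6*M)
-69*n(q(4)) = -414*(-4 + 4**2 - 3*4) = -414*(-4 + 16 - 12) = -414*0 = -69*0 = 0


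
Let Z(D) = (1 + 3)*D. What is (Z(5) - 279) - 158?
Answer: -417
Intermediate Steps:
Z(D) = 4*D
(Z(5) - 279) - 158 = (4*5 - 279) - 158 = (20 - 279) - 158 = -259 - 158 = -417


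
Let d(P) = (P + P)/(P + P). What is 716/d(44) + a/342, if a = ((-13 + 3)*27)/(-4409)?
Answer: 59980051/83771 ≈ 716.00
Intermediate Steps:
d(P) = 1 (d(P) = (2*P)/((2*P)) = (2*P)*(1/(2*P)) = 1)
a = 270/4409 (a = -10*27*(-1/4409) = -270*(-1/4409) = 270/4409 ≈ 0.061238)
716/d(44) + a/342 = 716/1 + (270/4409)/342 = 716*1 + (270/4409)*(1/342) = 716 + 15/83771 = 59980051/83771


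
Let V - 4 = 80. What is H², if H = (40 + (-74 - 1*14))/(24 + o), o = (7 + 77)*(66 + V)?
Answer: 1/69169 ≈ 1.4457e-5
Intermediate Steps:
V = 84 (V = 4 + 80 = 84)
o = 12600 (o = (7 + 77)*(66 + 84) = 84*150 = 12600)
H = -1/263 (H = (40 + (-74 - 1*14))/(24 + 12600) = (40 + (-74 - 14))/12624 = (40 - 88)*(1/12624) = -48*1/12624 = -1/263 ≈ -0.0038023)
H² = (-1/263)² = 1/69169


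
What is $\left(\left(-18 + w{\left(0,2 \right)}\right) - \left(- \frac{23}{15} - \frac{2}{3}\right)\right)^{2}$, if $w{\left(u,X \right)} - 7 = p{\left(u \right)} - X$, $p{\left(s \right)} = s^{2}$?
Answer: $\frac{2916}{25} \approx 116.64$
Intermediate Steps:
$w{\left(u,X \right)} = 7 + u^{2} - X$ ($w{\left(u,X \right)} = 7 - \left(X - u^{2}\right) = 7 + u^{2} - X$)
$\left(\left(-18 + w{\left(0,2 \right)}\right) - \left(- \frac{23}{15} - \frac{2}{3}\right)\right)^{2} = \left(\left(-18 + \left(7 + 0^{2} - 2\right)\right) - \left(- \frac{23}{15} - \frac{2}{3}\right)\right)^{2} = \left(\left(-18 + \left(7 + 0 - 2\right)\right) - - \frac{11}{5}\right)^{2} = \left(\left(-18 + 5\right) + \left(\frac{23}{15} + \frac{2}{3}\right)\right)^{2} = \left(-13 + \frac{11}{5}\right)^{2} = \left(- \frac{54}{5}\right)^{2} = \frac{2916}{25}$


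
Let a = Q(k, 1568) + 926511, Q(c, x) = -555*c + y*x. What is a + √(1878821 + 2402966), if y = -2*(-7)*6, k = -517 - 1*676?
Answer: 1720338 + √4281787 ≈ 1.7224e+6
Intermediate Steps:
k = -1193 (k = -517 - 676 = -1193)
y = 84 (y = 14*6 = 84)
Q(c, x) = -555*c + 84*x
a = 1720338 (a = (-555*(-1193) + 84*1568) + 926511 = (662115 + 131712) + 926511 = 793827 + 926511 = 1720338)
a + √(1878821 + 2402966) = 1720338 + √(1878821 + 2402966) = 1720338 + √4281787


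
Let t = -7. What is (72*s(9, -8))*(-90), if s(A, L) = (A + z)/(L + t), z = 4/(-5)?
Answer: 17712/5 ≈ 3542.4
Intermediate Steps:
z = -⅘ (z = 4*(-⅕) = -⅘ ≈ -0.80000)
s(A, L) = (-⅘ + A)/(-7 + L) (s(A, L) = (A - ⅘)/(L - 7) = (-⅘ + A)/(-7 + L))
(72*s(9, -8))*(-90) = (72*((-⅘ + 9)/(-7 - 8)))*(-90) = (72*((41/5)/(-15)))*(-90) = (72*(-1/15*41/5))*(-90) = (72*(-41/75))*(-90) = -984/25*(-90) = 17712/5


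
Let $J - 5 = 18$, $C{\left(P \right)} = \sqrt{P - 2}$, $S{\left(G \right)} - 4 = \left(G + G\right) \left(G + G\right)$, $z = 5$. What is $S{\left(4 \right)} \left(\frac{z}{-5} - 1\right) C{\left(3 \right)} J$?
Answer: $-3128$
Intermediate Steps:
$S{\left(G \right)} = 4 + 4 G^{2}$ ($S{\left(G \right)} = 4 + \left(G + G\right) \left(G + G\right) = 4 + 2 G 2 G = 4 + 4 G^{2}$)
$C{\left(P \right)} = \sqrt{-2 + P}$
$J = 23$ ($J = 5 + 18 = 23$)
$S{\left(4 \right)} \left(\frac{z}{-5} - 1\right) C{\left(3 \right)} J = \left(4 + 4 \cdot 4^{2}\right) \left(\frac{5}{-5} - 1\right) \sqrt{-2 + 3} \cdot 23 = \left(4 + 4 \cdot 16\right) \left(5 \left(- \frac{1}{5}\right) - 1\right) \sqrt{1} \cdot 23 = \left(4 + 64\right) \left(-1 - 1\right) 1 \cdot 23 = 68 \left(-2\right) 1 \cdot 23 = \left(-136\right) 1 \cdot 23 = \left(-136\right) 23 = -3128$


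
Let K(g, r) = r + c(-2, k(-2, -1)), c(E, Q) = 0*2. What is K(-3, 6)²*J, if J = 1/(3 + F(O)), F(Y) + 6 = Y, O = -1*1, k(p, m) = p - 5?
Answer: -9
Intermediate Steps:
k(p, m) = -5 + p
O = -1
F(Y) = -6 + Y
c(E, Q) = 0
K(g, r) = r (K(g, r) = r + 0 = r)
J = -¼ (J = 1/(3 + (-6 - 1)) = 1/(3 - 7) = 1/(-4) = -¼ ≈ -0.25000)
K(-3, 6)²*J = 6²*(-¼) = 36*(-¼) = -9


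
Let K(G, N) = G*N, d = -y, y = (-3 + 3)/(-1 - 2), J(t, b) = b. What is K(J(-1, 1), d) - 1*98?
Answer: -98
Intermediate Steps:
y = 0 (y = 0/(-3) = 0*(-1/3) = 0)
d = 0 (d = -1*0 = 0)
K(J(-1, 1), d) - 1*98 = 1*0 - 1*98 = 0 - 98 = -98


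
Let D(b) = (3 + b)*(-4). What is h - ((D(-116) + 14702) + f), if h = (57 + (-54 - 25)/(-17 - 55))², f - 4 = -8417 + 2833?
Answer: -32134127/5184 ≈ -6198.7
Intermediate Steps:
f = -5580 (f = 4 + (-8417 + 2833) = 4 - 5584 = -5580)
D(b) = -12 - 4*b
h = 17497489/5184 (h = (57 - 79/(-72))² = (57 - 79*(-1/72))² = (57 + 79/72)² = (4183/72)² = 17497489/5184 ≈ 3375.3)
h - ((D(-116) + 14702) + f) = 17497489/5184 - (((-12 - 4*(-116)) + 14702) - 5580) = 17497489/5184 - (((-12 + 464) + 14702) - 5580) = 17497489/5184 - ((452 + 14702) - 5580) = 17497489/5184 - (15154 - 5580) = 17497489/5184 - 1*9574 = 17497489/5184 - 9574 = -32134127/5184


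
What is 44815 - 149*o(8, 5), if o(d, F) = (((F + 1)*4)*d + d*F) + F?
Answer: 9502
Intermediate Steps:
o(d, F) = F + F*d + d*(4 + 4*F) (o(d, F) = (((1 + F)*4)*d + F*d) + F = ((4 + 4*F)*d + F*d) + F = (d*(4 + 4*F) + F*d) + F = (F*d + d*(4 + 4*F)) + F = F + F*d + d*(4 + 4*F))
44815 - 149*o(8, 5) = 44815 - 149*(5 + 4*8 + 5*5*8) = 44815 - 149*(5 + 32 + 200) = 44815 - 149*237 = 44815 - 1*35313 = 44815 - 35313 = 9502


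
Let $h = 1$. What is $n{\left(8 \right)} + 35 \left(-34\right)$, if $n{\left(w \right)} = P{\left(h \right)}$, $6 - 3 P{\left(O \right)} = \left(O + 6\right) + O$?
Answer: $- \frac{3572}{3} \approx -1190.7$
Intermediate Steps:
$P{\left(O \right)} = - \frac{2 O}{3}$ ($P{\left(O \right)} = 2 - \frac{\left(O + 6\right) + O}{3} = 2 - \frac{\left(6 + O\right) + O}{3} = 2 - \frac{6 + 2 O}{3} = 2 - \left(2 + \frac{2 O}{3}\right) = - \frac{2 O}{3}$)
$n{\left(w \right)} = - \frac{2}{3}$ ($n{\left(w \right)} = \left(- \frac{2}{3}\right) 1 = - \frac{2}{3}$)
$n{\left(8 \right)} + 35 \left(-34\right) = - \frac{2}{3} + 35 \left(-34\right) = - \frac{2}{3} - 1190 = - \frac{3572}{3}$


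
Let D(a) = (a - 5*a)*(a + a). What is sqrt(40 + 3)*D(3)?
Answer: -72*sqrt(43) ≈ -472.14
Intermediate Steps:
D(a) = -8*a**2 (D(a) = (-4*a)*(2*a) = -8*a**2)
sqrt(40 + 3)*D(3) = sqrt(40 + 3)*(-8*3**2) = sqrt(43)*(-8*9) = sqrt(43)*(-72) = -72*sqrt(43)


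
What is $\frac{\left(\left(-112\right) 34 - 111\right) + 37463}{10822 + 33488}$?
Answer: $\frac{2396}{3165} \approx 0.75703$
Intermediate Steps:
$\frac{\left(\left(-112\right) 34 - 111\right) + 37463}{10822 + 33488} = \frac{\left(-3808 - 111\right) + 37463}{44310} = \left(-3919 + 37463\right) \frac{1}{44310} = 33544 \cdot \frac{1}{44310} = \frac{2396}{3165}$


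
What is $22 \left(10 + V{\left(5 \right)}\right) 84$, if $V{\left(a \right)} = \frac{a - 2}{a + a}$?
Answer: $\frac{95172}{5} \approx 19034.0$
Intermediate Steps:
$V{\left(a \right)} = \frac{-2 + a}{2 a}$
$22 \left(10 + V{\left(5 \right)}\right) 84 = 22 \left(10 + \frac{-2 + 5}{2 \cdot 5}\right) 84 = 22 \left(10 + \frac{1}{2} \cdot \frac{1}{5} \cdot 3\right) 84 = 22 \left(10 + \frac{3}{10}\right) 84 = 22 \cdot \frac{103}{10} \cdot 84 = \frac{1133}{5} \cdot 84 = \frac{95172}{5}$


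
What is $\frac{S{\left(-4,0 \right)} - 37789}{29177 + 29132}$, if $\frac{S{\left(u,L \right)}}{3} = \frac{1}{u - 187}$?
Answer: $- \frac{7217702}{11137019} \approx -0.64808$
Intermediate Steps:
$S{\left(u,L \right)} = \frac{3}{-187 + u}$ ($S{\left(u,L \right)} = \frac{3}{u - 187} = \frac{3}{-187 + u}$)
$\frac{S{\left(-4,0 \right)} - 37789}{29177 + 29132} = \frac{\frac{3}{-187 - 4} - 37789}{29177 + 29132} = \frac{\frac{3}{-191} - 37789}{58309} = \left(3 \left(- \frac{1}{191}\right) - 37789\right) \frac{1}{58309} = \left(- \frac{3}{191} - 37789\right) \frac{1}{58309} = \left(- \frac{7217702}{191}\right) \frac{1}{58309} = - \frac{7217702}{11137019}$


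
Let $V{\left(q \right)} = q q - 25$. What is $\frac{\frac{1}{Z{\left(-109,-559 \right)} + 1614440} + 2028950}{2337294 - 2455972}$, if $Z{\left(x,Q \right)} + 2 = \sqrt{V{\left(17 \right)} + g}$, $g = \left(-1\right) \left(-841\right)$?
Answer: $- \frac{377733977183164892}{22094538034022503} + \frac{\sqrt{1105}}{309323532476315042} \approx -17.096$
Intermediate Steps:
$V{\left(q \right)} = -25 + q^{2}$ ($V{\left(q \right)} = q^{2} - 25 = -25 + q^{2}$)
$g = 841$
$Z{\left(x,Q \right)} = -2 + \sqrt{1105}$ ($Z{\left(x,Q \right)} = -2 + \sqrt{\left(-25 + 17^{2}\right) + 841} = -2 + \sqrt{\left(-25 + 289\right) + 841} = -2 + \sqrt{264 + 841} = -2 + \sqrt{1105}$)
$\frac{\frac{1}{Z{\left(-109,-559 \right)} + 1614440} + 2028950}{2337294 - 2455972} = \frac{\frac{1}{\left(-2 + \sqrt{1105}\right) + 1614440} + 2028950}{2337294 - 2455972} = \frac{\frac{1}{1614438 + \sqrt{1105}} + 2028950}{-118678} = \left(2028950 + \frac{1}{1614438 + \sqrt{1105}}\right) \left(- \frac{1}{118678}\right) = - \frac{144925}{8477} - \frac{1}{118678 \left(1614438 + \sqrt{1105}\right)}$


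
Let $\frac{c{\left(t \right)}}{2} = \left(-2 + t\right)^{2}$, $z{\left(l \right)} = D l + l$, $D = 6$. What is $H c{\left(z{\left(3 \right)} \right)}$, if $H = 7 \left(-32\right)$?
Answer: $-161728$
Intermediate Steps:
$z{\left(l \right)} = 7 l$ ($z{\left(l \right)} = 6 l + l = 7 l$)
$H = -224$
$c{\left(t \right)} = 2 \left(-2 + t\right)^{2}$
$H c{\left(z{\left(3 \right)} \right)} = - 224 \cdot 2 \left(-2 + 7 \cdot 3\right)^{2} = - 224 \cdot 2 \left(-2 + 21\right)^{2} = - 224 \cdot 2 \cdot 19^{2} = - 224 \cdot 2 \cdot 361 = \left(-224\right) 722 = -161728$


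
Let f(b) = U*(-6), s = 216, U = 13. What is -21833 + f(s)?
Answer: -21911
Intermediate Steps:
f(b) = -78 (f(b) = 13*(-6) = -78)
-21833 + f(s) = -21833 - 78 = -21911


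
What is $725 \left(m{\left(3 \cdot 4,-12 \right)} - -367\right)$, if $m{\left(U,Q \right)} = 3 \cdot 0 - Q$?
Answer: $274775$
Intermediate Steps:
$m{\left(U,Q \right)} = - Q$ ($m{\left(U,Q \right)} = 0 - Q = - Q$)
$725 \left(m{\left(3 \cdot 4,-12 \right)} - -367\right) = 725 \left(\left(-1\right) \left(-12\right) - -367\right) = 725 \left(12 + 367\right) = 725 \cdot 379 = 274775$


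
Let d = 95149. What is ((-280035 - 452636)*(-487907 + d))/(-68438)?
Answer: -143881198309/34219 ≈ -4.2047e+6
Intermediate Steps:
((-280035 - 452636)*(-487907 + d))/(-68438) = ((-280035 - 452636)*(-487907 + 95149))/(-68438) = -732671*(-392758)*(-1/68438) = 287762396618*(-1/68438) = -143881198309/34219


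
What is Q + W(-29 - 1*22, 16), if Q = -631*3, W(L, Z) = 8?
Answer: -1885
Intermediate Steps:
Q = -1893
Q + W(-29 - 1*22, 16) = -1893 + 8 = -1885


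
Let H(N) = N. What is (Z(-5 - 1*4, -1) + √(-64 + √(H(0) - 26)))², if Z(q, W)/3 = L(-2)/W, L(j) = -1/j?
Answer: (-3 + 2*√(-64 + I*√26))²/4 ≈ -62.705 - 18.92*I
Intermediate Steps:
Z(q, W) = 3/(2*W) (Z(q, W) = 3*((-1/(-2))/W) = 3*((-1*(-½))/W) = 3*(1/(2*W)) = 3/(2*W))
(Z(-5 - 1*4, -1) + √(-64 + √(H(0) - 26)))² = ((3/2)/(-1) + √(-64 + √(0 - 26)))² = ((3/2)*(-1) + √(-64 + √(-26)))² = (-3/2 + √(-64 + I*√26))²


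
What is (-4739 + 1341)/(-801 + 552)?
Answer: 3398/249 ≈ 13.647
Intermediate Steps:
(-4739 + 1341)/(-801 + 552) = -3398/(-249) = -3398*(-1/249) = 3398/249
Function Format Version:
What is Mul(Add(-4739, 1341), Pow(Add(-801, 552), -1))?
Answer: Rational(3398, 249) ≈ 13.647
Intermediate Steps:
Mul(Add(-4739, 1341), Pow(Add(-801, 552), -1)) = Mul(-3398, Pow(-249, -1)) = Mul(-3398, Rational(-1, 249)) = Rational(3398, 249)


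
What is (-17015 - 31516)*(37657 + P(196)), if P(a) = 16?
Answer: -1828308363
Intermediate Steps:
(-17015 - 31516)*(37657 + P(196)) = (-17015 - 31516)*(37657 + 16) = -48531*37673 = -1828308363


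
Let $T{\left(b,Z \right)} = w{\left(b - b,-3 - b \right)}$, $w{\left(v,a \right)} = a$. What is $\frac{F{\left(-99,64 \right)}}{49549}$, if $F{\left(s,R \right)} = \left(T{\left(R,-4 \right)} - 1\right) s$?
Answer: $\frac{6732}{49549} \approx 0.13587$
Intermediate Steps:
$T{\left(b,Z \right)} = -3 - b$
$F{\left(s,R \right)} = s \left(-4 - R\right)$ ($F{\left(s,R \right)} = \left(\left(-3 - R\right) - 1\right) s = \left(-4 - R\right) s = s \left(-4 - R\right)$)
$\frac{F{\left(-99,64 \right)}}{49549} = \frac{\left(-1\right) \left(-99\right) \left(4 + 64\right)}{49549} = \left(-1\right) \left(-99\right) 68 \cdot \frac{1}{49549} = 6732 \cdot \frac{1}{49549} = \frac{6732}{49549}$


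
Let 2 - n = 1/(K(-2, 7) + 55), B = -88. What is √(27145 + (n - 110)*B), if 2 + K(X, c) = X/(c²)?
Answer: √246806471865/2595 ≈ 191.44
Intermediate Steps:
K(X, c) = -2 + X/c² (K(X, c) = -2 + X/(c²) = -2 + X/c²)
n = 5141/2595 (n = 2 - 1/((-2 - 2/7²) + 55) = 2 - 1/((-2 - 2*1/49) + 55) = 2 - 1/((-2 - 2/49) + 55) = 2 - 1/(-100/49 + 55) = 2 - 1/2595/49 = 2 - 1*49/2595 = 2 - 49/2595 = 5141/2595 ≈ 1.9811)
√(27145 + (n - 110)*B) = √(27145 + (5141/2595 - 110)*(-88)) = √(27145 - 280309/2595*(-88)) = √(27145 + 24667192/2595) = √(95108467/2595) = √246806471865/2595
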